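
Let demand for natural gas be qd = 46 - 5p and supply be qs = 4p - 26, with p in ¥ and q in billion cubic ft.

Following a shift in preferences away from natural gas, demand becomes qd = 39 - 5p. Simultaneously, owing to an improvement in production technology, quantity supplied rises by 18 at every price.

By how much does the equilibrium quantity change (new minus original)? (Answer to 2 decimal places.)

+6.89

Original equilibrium: 46 - 5p = 4p - 26 gives 72 = 9p, so p = 8 and q = 6.
With the change applied: demand qd = 39 - 5p, supply qs = 4p - 8.
Equate the new curves: 39 - 5p = 4p - 8, giving 47 = 9p, p = 47/9 ≈ 5.2222, q = 116/9 ≈ 12.8889.
Δq = 12.8889 − 6 = +6.89.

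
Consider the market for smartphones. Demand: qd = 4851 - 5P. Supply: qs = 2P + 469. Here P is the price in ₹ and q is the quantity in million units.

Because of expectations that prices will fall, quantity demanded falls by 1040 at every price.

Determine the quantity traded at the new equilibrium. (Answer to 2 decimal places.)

Before the shock: 4851 - 5P = 2P + 469 ⇒ 4382 = 7P ⇒ P = 626, q = 1721.
The shock moves the curves to qd = 3811 - 5P and qs = 2P + 469.
Equate the new curves: 3811 - 5P = 2P + 469, giving 3342 = 7P, P = 3342/7 ≈ 477.4286, q = 9967/7 ≈ 1423.8571.

1423.86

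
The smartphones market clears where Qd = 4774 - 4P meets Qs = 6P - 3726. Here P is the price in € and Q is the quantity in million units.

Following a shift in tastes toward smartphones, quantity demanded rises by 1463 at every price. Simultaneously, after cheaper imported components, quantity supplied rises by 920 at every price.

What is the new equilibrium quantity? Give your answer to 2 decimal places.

Initially, 4774 - 4P = 6P - 3726, so 8500 = 10P and P = 850, Q = 1374.
With the change applied: demand Qd = 6237 - 4P, supply Qs = 6P - 2806.
Setting them equal: 6237 - 4P = 6P - 2806 → 9043 = 10P, so P = 904.3 and Q = 2619.8.

2619.80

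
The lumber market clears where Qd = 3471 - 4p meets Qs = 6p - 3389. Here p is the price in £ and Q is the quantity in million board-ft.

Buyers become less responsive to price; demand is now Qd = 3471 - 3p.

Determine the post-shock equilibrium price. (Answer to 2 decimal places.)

762.22

Initially, 3471 - 4p = 6p - 3389, so 6860 = 10p and p = 686, Q = 727.
The new curves are Qd = 3471 - 3p (demand) and Qs = 6p - 3389 (supply).
New equilibrium: 3471 - 3p = 6p - 3389 ⇒ 6860 = 9p ⇒ p = 6860/9 ≈ 762.2222, Q = 3553/3 ≈ 1184.3333.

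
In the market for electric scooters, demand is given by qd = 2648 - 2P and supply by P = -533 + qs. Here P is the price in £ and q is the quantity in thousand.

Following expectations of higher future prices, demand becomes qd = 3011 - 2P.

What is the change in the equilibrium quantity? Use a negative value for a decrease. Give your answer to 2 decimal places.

+121.00

Before the shock: 2648 - 2P = P + 533 ⇒ 2115 = 3P ⇒ P = 705, q = 1238.
The new curves are qd = 3011 - 2P (demand) and qs = P + 533 (supply).
Clearing the new market: 3011 - 2P = P + 533, so P = 826 and q = 1359.
Δq = 1359 − 1238 = +121.00.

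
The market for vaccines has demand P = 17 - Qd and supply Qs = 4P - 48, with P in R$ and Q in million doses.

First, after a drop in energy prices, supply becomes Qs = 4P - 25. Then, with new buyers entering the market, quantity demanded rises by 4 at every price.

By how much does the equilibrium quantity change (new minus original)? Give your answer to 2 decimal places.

Initially, 17 - P = 4P - 48, so 65 = 5P and P = 13, Q = 4.
With the change applied: demand Qd = 21 - P, supply Qs = 4P - 25.
Setting them equal: 21 - P = 4P - 25 → 46 = 5P, so P = 9.2 and Q = 11.8.
ΔQ = 11.8 − 4 = +7.80.

+7.80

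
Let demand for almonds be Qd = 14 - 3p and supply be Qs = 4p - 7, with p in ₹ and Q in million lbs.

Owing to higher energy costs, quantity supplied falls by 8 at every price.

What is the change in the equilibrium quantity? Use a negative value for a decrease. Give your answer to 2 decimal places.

Before the shock: 14 - 3p = 4p - 7 ⇒ 21 = 7p ⇒ p = 3, Q = 5.
After the shift, demand is Qd = 14 - 3p and supply is Qs = 4p - 15.
New equilibrium: 14 - 3p = 4p - 15 ⇒ 29 = 7p ⇒ p = 29/7 ≈ 4.1429, Q = 11/7 ≈ 1.5714.
ΔQ = 1.5714 − 5 = -3.43.

-3.43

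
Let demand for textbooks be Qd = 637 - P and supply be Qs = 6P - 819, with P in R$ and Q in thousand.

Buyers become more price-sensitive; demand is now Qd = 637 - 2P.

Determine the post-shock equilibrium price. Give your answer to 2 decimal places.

182.00

Initially, 637 - P = 6P - 819, so 1456 = 7P and P = 208, Q = 429.
After the shift, demand is Qd = 637 - 2P and supply is Qs = 6P - 819.
Setting them equal: 637 - 2P = 6P - 819 → 1456 = 8P, so P = 182 and Q = 273.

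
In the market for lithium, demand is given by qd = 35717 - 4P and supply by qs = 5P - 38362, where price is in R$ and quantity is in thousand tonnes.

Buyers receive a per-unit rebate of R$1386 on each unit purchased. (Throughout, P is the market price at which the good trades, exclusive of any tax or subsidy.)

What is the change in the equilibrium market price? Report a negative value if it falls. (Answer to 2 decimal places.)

+616.00

Original equilibrium: 35717 - 4P = 5P - 38362 gives 74079 = 9P, so P = 8231 and q = 2793.
Since buyers' out-of-pocket price is the market price minus the rebate, the effective demand curve becomes qd = 41261 - 4P.
Setting them equal: 41261 - 4P = 5P - 38362 → 79623 = 9P, so P = 8847 and q = 5873.
ΔP = 8847 − 8231 = +616.00.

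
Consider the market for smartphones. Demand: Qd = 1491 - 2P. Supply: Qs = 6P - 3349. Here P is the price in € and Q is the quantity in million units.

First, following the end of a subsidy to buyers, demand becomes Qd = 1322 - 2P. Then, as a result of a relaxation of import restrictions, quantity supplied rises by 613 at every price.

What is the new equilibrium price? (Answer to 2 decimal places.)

Before the shock: 1491 - 2P = 6P - 3349 ⇒ 4840 = 8P ⇒ P = 605, Q = 281.
The shock moves the curves to Qd = 1322 - 2P and Qs = 6P - 2736.
Setting them equal: 1322 - 2P = 6P - 2736 → 4058 = 8P, so P = 507.25 and Q = 307.5.

507.25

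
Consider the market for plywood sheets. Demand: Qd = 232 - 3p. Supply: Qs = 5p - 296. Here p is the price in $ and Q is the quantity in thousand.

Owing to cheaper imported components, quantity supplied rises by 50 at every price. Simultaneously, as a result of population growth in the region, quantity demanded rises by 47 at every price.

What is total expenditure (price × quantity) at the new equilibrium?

5389.453125

Solve the original market: 232 - 3p = 5p - 296, hence p = 66 and Q = 34.
The new curves are Qd = 279 - 3p (demand) and Qs = 5p - 246 (supply).
Clearing the new market: 279 - 3p = 5p - 246, so p = 65.625 and Q = 82.125.
New expenditure = 65.625 × 82.125 = 5389.453125.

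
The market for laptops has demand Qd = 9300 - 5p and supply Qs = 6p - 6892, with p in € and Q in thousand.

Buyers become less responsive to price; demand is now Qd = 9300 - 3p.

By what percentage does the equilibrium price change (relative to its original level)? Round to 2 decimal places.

Solve the original market: 9300 - 5p = 6p - 6892, hence p = 1472 and Q = 1940.
After the shift, demand is Qd = 9300 - 3p and supply is Qs = 6p - 6892.
Equate the new curves: 9300 - 3p = 6p - 6892, giving 16192 = 9p, p = 16192/9 ≈ 1799.1111, Q = 11708/3 ≈ 3902.6667.
%Δp = (1799.1111 − 1472) / 1472 × 100 = +22.22%.

+22.22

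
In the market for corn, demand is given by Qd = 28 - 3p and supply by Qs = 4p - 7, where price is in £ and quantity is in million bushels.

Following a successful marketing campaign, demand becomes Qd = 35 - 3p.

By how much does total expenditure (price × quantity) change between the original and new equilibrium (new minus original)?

Solve the original market: 28 - 3p = 4p - 7, hence p = 5 and Q = 13.
The new curves are Qd = 35 - 3p (demand) and Qs = 4p - 7 (supply).
Setting them equal: 35 - 3p = 4p - 7 → 42 = 7p, so p = 6 and Q = 17.
Expenditure moves from 5×13 = 65 to 6×17 = 102; change = +37.

+37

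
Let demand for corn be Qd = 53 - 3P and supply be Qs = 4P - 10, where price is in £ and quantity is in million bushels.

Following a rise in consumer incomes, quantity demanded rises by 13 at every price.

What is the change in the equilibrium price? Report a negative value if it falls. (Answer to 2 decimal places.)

+1.86

Solve the original market: 53 - 3P = 4P - 10, hence P = 9 and Q = 26.
The new curves are Qd = 66 - 3P (demand) and Qs = 4P - 10 (supply).
Equate the new curves: 66 - 3P = 4P - 10, giving 76 = 7P, P = 76/7 ≈ 10.8571, Q = 234/7 ≈ 33.4286.
ΔP = 10.8571 − 9 = +1.86.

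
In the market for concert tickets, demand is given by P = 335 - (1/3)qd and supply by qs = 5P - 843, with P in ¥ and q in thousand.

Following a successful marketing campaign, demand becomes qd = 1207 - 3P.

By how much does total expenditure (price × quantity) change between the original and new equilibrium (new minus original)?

Initially, 1005 - 3P = 5P - 843, so 1848 = 8P and P = 231, q = 312.
The shock moves the curves to qd = 1207 - 3P and qs = 5P - 843.
Clearing the new market: 1207 - 3P = 5P - 843, so P = 256.25 and q = 438.25.
Expenditure moves from 231×312 = 72072 to 256.25×438.25 = 112301.5625; change = +40229.5625.

+40229.5625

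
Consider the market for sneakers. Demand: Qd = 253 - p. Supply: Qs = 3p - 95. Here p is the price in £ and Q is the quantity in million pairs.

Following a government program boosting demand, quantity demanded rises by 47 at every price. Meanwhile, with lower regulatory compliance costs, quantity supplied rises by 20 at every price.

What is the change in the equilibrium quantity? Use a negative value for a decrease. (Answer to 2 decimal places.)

+40.25

Original equilibrium: 253 - p = 3p - 95 gives 348 = 4p, so p = 87 and Q = 166.
After the shift, demand is Qd = 300 - p and supply is Qs = 3p - 75.
New equilibrium: 300 - p = 3p - 75 ⇒ 375 = 4p ⇒ p = 93.75, Q = 206.25.
ΔQ = 206.25 − 166 = +40.25.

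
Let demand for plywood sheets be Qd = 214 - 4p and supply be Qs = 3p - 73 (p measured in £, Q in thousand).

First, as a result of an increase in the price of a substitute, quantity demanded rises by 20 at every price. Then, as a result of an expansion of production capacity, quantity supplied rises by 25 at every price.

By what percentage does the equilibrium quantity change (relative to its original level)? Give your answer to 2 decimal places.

+45.71

Original equilibrium: 214 - 4p = 3p - 73 gives 287 = 7p, so p = 41 and Q = 50.
After the shift, demand is Qd = 234 - 4p and supply is Qs = 3p - 48.
New equilibrium: 234 - 4p = 3p - 48 ⇒ 282 = 7p ⇒ p = 282/7 ≈ 40.2857, Q = 510/7 ≈ 72.8571.
%ΔQ = (72.8571 − 50) / 50 × 100 = +45.71%.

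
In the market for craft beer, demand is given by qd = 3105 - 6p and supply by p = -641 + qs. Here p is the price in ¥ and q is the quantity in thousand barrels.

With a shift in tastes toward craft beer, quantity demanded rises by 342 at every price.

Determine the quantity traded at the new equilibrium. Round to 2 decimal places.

1041.86

Initially, 3105 - 6p = p + 641, so 2464 = 7p and p = 352, q = 993.
With the change applied: demand qd = 3447 - 6p, supply qs = p + 641.
Equate the new curves: 3447 - 6p = p + 641, giving 2806 = 7p, p = 2806/7 ≈ 400.8571, q = 7293/7 ≈ 1041.8571.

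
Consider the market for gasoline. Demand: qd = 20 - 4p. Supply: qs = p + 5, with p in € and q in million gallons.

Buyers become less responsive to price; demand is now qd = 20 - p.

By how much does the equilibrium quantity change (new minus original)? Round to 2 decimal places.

Initially, 20 - 4p = p + 5, so 15 = 5p and p = 3, q = 8.
With the change applied: demand qd = 20 - p, supply qs = p + 5.
Equate the new curves: 20 - p = p + 5, giving 15 = 2p, p = 7.5, q = 12.5.
Δq = 12.5 − 8 = +4.50.

+4.50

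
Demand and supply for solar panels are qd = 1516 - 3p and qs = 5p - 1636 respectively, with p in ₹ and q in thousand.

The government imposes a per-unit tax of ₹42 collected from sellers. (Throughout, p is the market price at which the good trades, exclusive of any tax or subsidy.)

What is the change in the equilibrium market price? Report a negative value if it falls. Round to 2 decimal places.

Initially, 1516 - 3p = 5p - 1636, so 3152 = 8p and p = 394, q = 334.
Since sellers keep the price net of the tax, the effective supply curve becomes qs = 5p - 1846.
Clearing the new market: 1516 - 3p = 5p - 1846, so p = 420.25 and q = 255.25.
Δp = 420.25 − 394 = +26.25.

+26.25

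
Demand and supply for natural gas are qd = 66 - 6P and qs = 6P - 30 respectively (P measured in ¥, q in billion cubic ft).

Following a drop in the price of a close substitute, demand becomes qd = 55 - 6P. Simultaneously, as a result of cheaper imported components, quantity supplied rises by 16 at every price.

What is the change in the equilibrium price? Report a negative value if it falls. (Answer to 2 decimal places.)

-2.25

Initially, 66 - 6P = 6P - 30, so 96 = 12P and P = 8, q = 18.
After the shift, demand is qd = 55 - 6P and supply is qs = 6P - 14.
Clearing the new market: 55 - 6P = 6P - 14, so P = 5.75 and q = 20.5.
ΔP = 5.75 − 8 = -2.25.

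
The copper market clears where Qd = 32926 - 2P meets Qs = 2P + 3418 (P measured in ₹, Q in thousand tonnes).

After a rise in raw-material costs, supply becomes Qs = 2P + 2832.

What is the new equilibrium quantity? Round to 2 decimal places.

17879.00

Before the shock: 32926 - 2P = 2P + 3418 ⇒ 29508 = 4P ⇒ P = 7377, Q = 18172.
With the change applied: demand Qd = 32926 - 2P, supply Qs = 2P + 2832.
Equate the new curves: 32926 - 2P = 2P + 2832, giving 30094 = 4P, P = 7523.5, Q = 17879.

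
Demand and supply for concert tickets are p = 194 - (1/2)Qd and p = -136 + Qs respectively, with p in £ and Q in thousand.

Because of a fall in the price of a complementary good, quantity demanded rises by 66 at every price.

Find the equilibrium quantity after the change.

Original equilibrium: 388 - 2p = p + 136 gives 252 = 3p, so p = 84 and Q = 220.
The new curves are Qd = 454 - 2p (demand) and Qs = p + 136 (supply).
New equilibrium: 454 - 2p = p + 136 ⇒ 318 = 3p ⇒ p = 106, Q = 242.

242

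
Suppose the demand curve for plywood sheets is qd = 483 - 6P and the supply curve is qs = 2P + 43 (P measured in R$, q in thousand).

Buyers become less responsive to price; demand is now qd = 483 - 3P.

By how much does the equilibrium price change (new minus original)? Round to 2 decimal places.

+33.00

Before the shock: 483 - 6P = 2P + 43 ⇒ 440 = 8P ⇒ P = 55, q = 153.
The new curves are qd = 483 - 3P (demand) and qs = 2P + 43 (supply).
Clearing the new market: 483 - 3P = 2P + 43, so P = 88 and q = 219.
ΔP = 88 − 55 = +33.00.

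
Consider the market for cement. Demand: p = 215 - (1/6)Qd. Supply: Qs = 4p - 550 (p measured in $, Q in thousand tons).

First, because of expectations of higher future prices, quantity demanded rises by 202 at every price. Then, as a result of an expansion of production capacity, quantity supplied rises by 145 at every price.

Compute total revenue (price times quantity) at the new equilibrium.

67115.86

Solve the original market: 1290 - 6p = 4p - 550, hence p = 184 and Q = 186.
The new curves are Qd = 1492 - 6p (demand) and Qs = 4p - 405 (supply).
Setting them equal: 1492 - 6p = 4p - 405 → 1897 = 10p, so p = 189.7 and Q = 353.8.
New expenditure = 189.7 × 353.8 = 67115.86.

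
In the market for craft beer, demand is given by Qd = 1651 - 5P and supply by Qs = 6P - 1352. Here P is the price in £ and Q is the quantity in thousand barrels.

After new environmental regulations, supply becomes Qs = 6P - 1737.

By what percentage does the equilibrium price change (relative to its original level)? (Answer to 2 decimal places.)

Initially, 1651 - 5P = 6P - 1352, so 3003 = 11P and P = 273, Q = 286.
With the change applied: demand Qd = 1651 - 5P, supply Qs = 6P - 1737.
Equate the new curves: 1651 - 5P = 6P - 1737, giving 3388 = 11P, P = 308, Q = 111.
%ΔP = (308 − 273) / 273 × 100 = +12.82%.

+12.82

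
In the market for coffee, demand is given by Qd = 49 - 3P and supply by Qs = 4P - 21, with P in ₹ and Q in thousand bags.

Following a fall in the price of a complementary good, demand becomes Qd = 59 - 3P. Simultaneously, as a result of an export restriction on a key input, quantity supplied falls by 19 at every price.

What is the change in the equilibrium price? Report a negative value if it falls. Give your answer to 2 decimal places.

Before the shock: 49 - 3P = 4P - 21 ⇒ 70 = 7P ⇒ P = 10, Q = 19.
The new curves are Qd = 59 - 3P (demand) and Qs = 4P - 40 (supply).
Clearing the new market: 59 - 3P = 4P - 40, so P = 99/7 ≈ 14.1429 and Q = 116/7 ≈ 16.5714.
ΔP = 14.1429 − 10 = +4.14.

+4.14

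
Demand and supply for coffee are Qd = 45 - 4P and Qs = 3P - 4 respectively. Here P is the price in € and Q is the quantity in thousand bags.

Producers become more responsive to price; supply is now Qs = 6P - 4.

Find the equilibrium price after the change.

Initially, 45 - 4P = 3P - 4, so 49 = 7P and P = 7, Q = 17.
The shock moves the curves to Qd = 45 - 4P and Qs = 6P - 4.
Equate the new curves: 45 - 4P = 6P - 4, giving 49 = 10P, P = 4.9, Q = 25.4.

4.9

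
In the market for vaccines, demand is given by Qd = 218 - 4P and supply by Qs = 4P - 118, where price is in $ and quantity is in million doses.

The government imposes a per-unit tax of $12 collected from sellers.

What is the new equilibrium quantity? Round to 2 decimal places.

Original equilibrium: 218 - 4P = 4P - 118 gives 336 = 8P, so P = 42 and Q = 50.
Since sellers keep the price net of the tax, the effective supply curve becomes Qs = 4P - 166.
Equate the new curves: 218 - 4P = 4P - 166, giving 384 = 8P, P = 48, Q = 26.

26.00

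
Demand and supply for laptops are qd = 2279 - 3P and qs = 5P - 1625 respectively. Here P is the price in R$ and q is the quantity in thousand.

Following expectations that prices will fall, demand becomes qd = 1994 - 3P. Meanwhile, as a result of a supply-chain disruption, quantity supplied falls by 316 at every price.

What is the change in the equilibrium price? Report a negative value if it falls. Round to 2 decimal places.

Initially, 2279 - 3P = 5P - 1625, so 3904 = 8P and P = 488, q = 815.
After the shift, demand is qd = 1994 - 3P and supply is qs = 5P - 1941.
New equilibrium: 1994 - 3P = 5P - 1941 ⇒ 3935 = 8P ⇒ P = 491.875, q = 518.375.
ΔP = 491.875 − 488 = +3.88.

+3.88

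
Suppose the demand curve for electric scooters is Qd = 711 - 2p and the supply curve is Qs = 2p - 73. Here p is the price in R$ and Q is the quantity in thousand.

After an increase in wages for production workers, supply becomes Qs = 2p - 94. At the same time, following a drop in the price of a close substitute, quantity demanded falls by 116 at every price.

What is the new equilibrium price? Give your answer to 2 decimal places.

172.25

Initially, 711 - 2p = 2p - 73, so 784 = 4p and p = 196, Q = 319.
The new curves are Qd = 595 - 2p (demand) and Qs = 2p - 94 (supply).
Equate the new curves: 595 - 2p = 2p - 94, giving 689 = 4p, p = 172.25, Q = 250.5.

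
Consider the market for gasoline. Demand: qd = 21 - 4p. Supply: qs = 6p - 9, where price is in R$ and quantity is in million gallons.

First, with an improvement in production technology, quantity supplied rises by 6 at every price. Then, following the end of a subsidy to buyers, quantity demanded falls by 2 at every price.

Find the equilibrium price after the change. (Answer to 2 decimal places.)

2.20

Initially, 21 - 4p = 6p - 9, so 30 = 10p and p = 3, q = 9.
With the change applied: demand qd = 19 - 4p, supply qs = 6p - 3.
Equate the new curves: 19 - 4p = 6p - 3, giving 22 = 10p, p = 2.2, q = 10.2.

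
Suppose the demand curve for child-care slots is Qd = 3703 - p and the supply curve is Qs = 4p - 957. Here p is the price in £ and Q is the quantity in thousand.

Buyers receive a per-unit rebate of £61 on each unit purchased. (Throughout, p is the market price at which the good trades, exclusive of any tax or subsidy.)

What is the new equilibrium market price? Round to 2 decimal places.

944.20

Initially, 3703 - p = 4p - 957, so 4660 = 5p and p = 932, Q = 2771.
Since buyers' out-of-pocket price is the market price minus the rebate, the effective demand curve becomes Qd = 3764 - p.
Setting them equal: 3764 - p = 4p - 957 → 4721 = 5p, so p = 944.2 and Q = 2819.8.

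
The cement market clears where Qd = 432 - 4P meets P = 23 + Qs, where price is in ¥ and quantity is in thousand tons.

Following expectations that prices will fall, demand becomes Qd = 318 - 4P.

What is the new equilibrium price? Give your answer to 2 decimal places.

68.20

Solve the original market: 432 - 4P = P - 23, hence P = 91 and Q = 68.
After the shift, demand is Qd = 318 - 4P and supply is Qs = P - 23.
Setting them equal: 318 - 4P = P - 23 → 341 = 5P, so P = 68.2 and Q = 45.2.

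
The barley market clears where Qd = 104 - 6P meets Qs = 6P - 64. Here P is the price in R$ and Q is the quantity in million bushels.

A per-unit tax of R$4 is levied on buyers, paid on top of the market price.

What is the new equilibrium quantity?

8

Solve the original market: 104 - 6P = 6P - 64, hence P = 14 and Q = 20.
Since buyers pay the price plus the tax, the effective demand curve becomes Qd = 80 - 6P.
New equilibrium: 80 - 6P = 6P - 64 ⇒ 144 = 12P ⇒ P = 12, Q = 8.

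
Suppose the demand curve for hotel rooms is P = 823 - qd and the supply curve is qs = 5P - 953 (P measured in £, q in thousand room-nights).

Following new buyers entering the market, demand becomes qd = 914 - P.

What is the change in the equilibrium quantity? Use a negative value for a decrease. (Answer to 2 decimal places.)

Initially, 823 - P = 5P - 953, so 1776 = 6P and P = 296, q = 527.
The shock moves the curves to qd = 914 - P and qs = 5P - 953.
Clearing the new market: 914 - P = 5P - 953, so P = 1867/6 ≈ 311.1667 and q = 3617/6 ≈ 602.8333.
Δq = 602.8333 − 527 = +75.83.

+75.83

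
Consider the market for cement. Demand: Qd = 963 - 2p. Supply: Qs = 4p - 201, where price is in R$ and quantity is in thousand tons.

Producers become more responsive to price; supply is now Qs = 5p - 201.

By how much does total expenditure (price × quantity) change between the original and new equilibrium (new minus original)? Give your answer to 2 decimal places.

-6718.73

Solve the original market: 963 - 2p = 4p - 201, hence p = 194 and Q = 575.
With the change applied: demand Qd = 963 - 2p, supply Qs = 5p - 201.
New equilibrium: 963 - 2p = 5p - 201 ⇒ 1164 = 7p ⇒ p = 1164/7 ≈ 166.2857, Q = 4413/7 ≈ 630.4286.
Expenditure moves from 194×575 = 111550 to 166.2857×630.4286 = 104831.2653; change = -6718.73.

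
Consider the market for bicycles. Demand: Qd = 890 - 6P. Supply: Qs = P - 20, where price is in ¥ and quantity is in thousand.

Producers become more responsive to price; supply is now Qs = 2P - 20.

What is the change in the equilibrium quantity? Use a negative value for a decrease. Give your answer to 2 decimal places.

+97.50

Initially, 890 - 6P = P - 20, so 910 = 7P and P = 130, Q = 110.
The shock moves the curves to Qd = 890 - 6P and Qs = 2P - 20.
Clearing the new market: 890 - 6P = 2P - 20, so P = 113.75 and Q = 207.5.
ΔQ = 207.5 − 110 = +97.50.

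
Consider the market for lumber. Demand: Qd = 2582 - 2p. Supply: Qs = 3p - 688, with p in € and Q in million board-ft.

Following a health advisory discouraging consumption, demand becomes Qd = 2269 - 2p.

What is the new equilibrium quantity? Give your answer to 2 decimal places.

1086.20

Before the shock: 2582 - 2p = 3p - 688 ⇒ 3270 = 5p ⇒ p = 654, Q = 1274.
The new curves are Qd = 2269 - 2p (demand) and Qs = 3p - 688 (supply).
New equilibrium: 2269 - 2p = 3p - 688 ⇒ 2957 = 5p ⇒ p = 591.4, Q = 1086.2.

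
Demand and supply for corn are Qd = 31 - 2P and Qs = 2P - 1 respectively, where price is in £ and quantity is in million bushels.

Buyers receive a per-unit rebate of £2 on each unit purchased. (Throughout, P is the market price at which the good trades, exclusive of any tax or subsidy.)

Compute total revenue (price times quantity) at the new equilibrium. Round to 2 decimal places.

153.00

Before the shock: 31 - 2P = 2P - 1 ⇒ 32 = 4P ⇒ P = 8, Q = 15.
Since buyers' out-of-pocket price is the market price minus the rebate, the effective demand curve becomes Qd = 35 - 2P.
Setting them equal: 35 - 2P = 2P - 1 → 36 = 4P, so P = 9 and Q = 17.
New expenditure = 9 × 17 = 153.00.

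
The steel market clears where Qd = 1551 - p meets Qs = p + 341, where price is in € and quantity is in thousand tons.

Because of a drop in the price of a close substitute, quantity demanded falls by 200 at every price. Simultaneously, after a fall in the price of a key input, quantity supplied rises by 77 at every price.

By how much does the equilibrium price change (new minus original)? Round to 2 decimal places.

Initially, 1551 - p = p + 341, so 1210 = 2p and p = 605, Q = 946.
The new curves are Qd = 1351 - p (demand) and Qs = p + 418 (supply).
Equate the new curves: 1351 - p = p + 418, giving 933 = 2p, p = 466.5, Q = 884.5.
Δp = 466.5 − 605 = -138.50.

-138.50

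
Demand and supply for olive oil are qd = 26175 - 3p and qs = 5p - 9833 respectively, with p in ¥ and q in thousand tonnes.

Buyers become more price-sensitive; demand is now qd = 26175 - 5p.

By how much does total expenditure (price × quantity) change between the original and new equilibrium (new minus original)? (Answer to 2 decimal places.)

-27614535.20

Before the shock: 26175 - 3p = 5p - 9833 ⇒ 36008 = 8p ⇒ p = 4501, q = 12672.
The shock moves the curves to qd = 26175 - 5p and qs = 5p - 9833.
Setting them equal: 26175 - 5p = 5p - 9833 → 36008 = 10p, so p = 3600.8 and q = 8171.
Expenditure moves from 4501×12672 = 57036672 to 3600.8×8171 = 29422136.8; change = -27614535.20.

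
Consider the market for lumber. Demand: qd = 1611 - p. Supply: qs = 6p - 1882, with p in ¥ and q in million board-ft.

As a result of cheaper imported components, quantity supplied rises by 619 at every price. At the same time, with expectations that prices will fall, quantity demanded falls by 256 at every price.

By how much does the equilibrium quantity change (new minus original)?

Initially, 1611 - p = 6p - 1882, so 3493 = 7p and p = 499, q = 1112.
The shock moves the curves to qd = 1355 - p and qs = 6p - 1263.
Setting them equal: 1355 - p = 6p - 1263 → 2618 = 7p, so p = 374 and q = 981.
Δq = 981 − 1112 = -131.

-131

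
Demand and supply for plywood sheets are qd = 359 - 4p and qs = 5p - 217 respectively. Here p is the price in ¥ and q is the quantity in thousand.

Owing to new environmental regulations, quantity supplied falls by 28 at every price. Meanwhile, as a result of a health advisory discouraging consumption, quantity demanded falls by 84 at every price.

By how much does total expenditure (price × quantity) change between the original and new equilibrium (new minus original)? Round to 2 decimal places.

Initially, 359 - 4p = 5p - 217, so 576 = 9p and p = 64, q = 103.
The shock moves the curves to qd = 275 - 4p and qs = 5p - 245.
Equate the new curves: 275 - 4p = 5p - 245, giving 520 = 9p, p = 520/9 ≈ 57.7778, q = 395/9 ≈ 43.8889.
Expenditure moves from 64×103 = 6592 to 57.7778×43.8889 = 2535.8025; change = -4056.20.

-4056.20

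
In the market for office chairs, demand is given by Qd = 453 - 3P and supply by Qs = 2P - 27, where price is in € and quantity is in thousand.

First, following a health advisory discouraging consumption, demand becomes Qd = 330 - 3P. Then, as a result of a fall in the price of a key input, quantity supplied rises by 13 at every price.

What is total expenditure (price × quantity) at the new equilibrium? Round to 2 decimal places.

8503.68

Initially, 453 - 3P = 2P - 27, so 480 = 5P and P = 96, Q = 165.
The new curves are Qd = 330 - 3P (demand) and Qs = 2P - 14 (supply).
Equate the new curves: 330 - 3P = 2P - 14, giving 344 = 5P, P = 68.8, Q = 123.6.
New expenditure = 68.8 × 123.6 = 8503.68.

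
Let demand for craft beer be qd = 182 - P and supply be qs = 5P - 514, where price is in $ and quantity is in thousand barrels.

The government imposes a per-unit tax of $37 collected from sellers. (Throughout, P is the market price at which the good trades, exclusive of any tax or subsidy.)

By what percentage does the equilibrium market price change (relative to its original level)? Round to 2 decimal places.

Original equilibrium: 182 - P = 5P - 514 gives 696 = 6P, so P = 116 and q = 66.
Since sellers keep the price net of the tax, the effective supply curve becomes qs = 5P - 699.
Equate the new curves: 182 - P = 5P - 699, giving 881 = 6P, P = 881/6 ≈ 146.8333, q = 211/6 ≈ 35.1667.
%ΔP = (146.8333 − 116) / 116 × 100 = +26.58%.

+26.58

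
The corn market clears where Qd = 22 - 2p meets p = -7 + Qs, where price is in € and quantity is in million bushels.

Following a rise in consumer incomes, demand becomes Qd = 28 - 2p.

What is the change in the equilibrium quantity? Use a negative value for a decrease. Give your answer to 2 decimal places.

Before the shock: 22 - 2p = p + 7 ⇒ 15 = 3p ⇒ p = 5, Q = 12.
The shock moves the curves to Qd = 28 - 2p and Qs = p + 7.
Setting them equal: 28 - 2p = p + 7 → 21 = 3p, so p = 7 and Q = 14.
ΔQ = 14 − 12 = +2.00.

+2.00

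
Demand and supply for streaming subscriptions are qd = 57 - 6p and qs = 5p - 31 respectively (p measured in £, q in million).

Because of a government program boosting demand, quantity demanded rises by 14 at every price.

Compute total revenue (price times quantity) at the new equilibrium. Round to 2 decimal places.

Solve the original market: 57 - 6p = 5p - 31, hence p = 8 and q = 9.
With the change applied: demand qd = 71 - 6p, supply qs = 5p - 31.
Clearing the new market: 71 - 6p = 5p - 31, so p = 102/11 ≈ 9.2727 and q = 169/11 ≈ 15.3636.
New expenditure = 9.2727 × 15.3636 = 142.46.

142.46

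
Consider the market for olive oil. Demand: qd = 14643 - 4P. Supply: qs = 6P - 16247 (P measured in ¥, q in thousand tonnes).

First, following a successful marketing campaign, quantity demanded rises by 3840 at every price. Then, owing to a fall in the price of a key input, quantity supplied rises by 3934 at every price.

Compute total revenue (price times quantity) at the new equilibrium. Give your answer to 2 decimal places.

18984502.16

Initially, 14643 - 4P = 6P - 16247, so 30890 = 10P and P = 3089, q = 2287.
The shock moves the curves to qd = 18483 - 4P and qs = 6P - 12313.
Setting them equal: 18483 - 4P = 6P - 12313 → 30796 = 10P, so P = 3079.6 and q = 6164.6.
New expenditure = 3079.6 × 6164.6 = 18984502.16.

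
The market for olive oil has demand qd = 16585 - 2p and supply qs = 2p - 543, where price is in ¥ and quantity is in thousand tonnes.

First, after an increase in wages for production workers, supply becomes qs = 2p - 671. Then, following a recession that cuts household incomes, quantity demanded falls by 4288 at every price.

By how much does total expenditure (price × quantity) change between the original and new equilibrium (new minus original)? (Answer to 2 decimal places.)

-15500176.00

Solve the original market: 16585 - 2p = 2p - 543, hence p = 4282 and q = 8021.
With the change applied: demand qd = 12297 - 2p, supply qs = 2p - 671.
Equate the new curves: 12297 - 2p = 2p - 671, giving 12968 = 4p, p = 3242, q = 5813.
Expenditure moves from 4282×8021 = 34345922 to 3242×5813 = 18845746; change = -15500176.00.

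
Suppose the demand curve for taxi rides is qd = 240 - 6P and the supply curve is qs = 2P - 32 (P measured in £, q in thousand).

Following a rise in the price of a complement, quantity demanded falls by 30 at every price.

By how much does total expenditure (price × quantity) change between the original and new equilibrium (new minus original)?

Solve the original market: 240 - 6P = 2P - 32, hence P = 34 and q = 36.
After the shift, demand is qd = 210 - 6P and supply is qs = 2P - 32.
Equate the new curves: 210 - 6P = 2P - 32, giving 242 = 8P, P = 30.25, q = 28.5.
Expenditure moves from 34×36 = 1224 to 30.25×28.5 = 862.125; change = -361.875.

-361.875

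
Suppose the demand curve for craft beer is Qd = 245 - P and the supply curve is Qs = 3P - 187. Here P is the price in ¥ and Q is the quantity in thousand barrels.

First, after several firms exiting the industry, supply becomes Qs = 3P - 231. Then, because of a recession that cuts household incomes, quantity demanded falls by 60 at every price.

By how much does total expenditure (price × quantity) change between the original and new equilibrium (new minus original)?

Solve the original market: 245 - P = 3P - 187, hence P = 108 and Q = 137.
After the shift, demand is Qd = 185 - P and supply is Qs = 3P - 231.
Equate the new curves: 185 - P = 3P - 231, giving 416 = 4P, P = 104, Q = 81.
Expenditure moves from 108×137 = 14796 to 104×81 = 8424; change = -6372.

-6372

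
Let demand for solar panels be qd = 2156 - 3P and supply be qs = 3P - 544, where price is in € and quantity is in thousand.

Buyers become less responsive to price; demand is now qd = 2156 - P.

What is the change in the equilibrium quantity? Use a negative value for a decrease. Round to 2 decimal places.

Before the shock: 2156 - 3P = 3P - 544 ⇒ 2700 = 6P ⇒ P = 450, q = 806.
The shock moves the curves to qd = 2156 - P and qs = 3P - 544.
Setting them equal: 2156 - P = 3P - 544 → 2700 = 4P, so P = 675 and q = 1481.
Δq = 1481 − 806 = +675.00.

+675.00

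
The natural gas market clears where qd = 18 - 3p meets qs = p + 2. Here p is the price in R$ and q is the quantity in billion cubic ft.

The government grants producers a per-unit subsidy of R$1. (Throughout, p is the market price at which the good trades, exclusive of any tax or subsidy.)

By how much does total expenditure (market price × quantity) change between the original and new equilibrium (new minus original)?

+1.3125

Initially, 18 - 3p = p + 2, so 16 = 4p and p = 4, q = 6.
Since sellers receive the price plus the subsidy, the effective supply curve becomes qs = p + 3.
New equilibrium: 18 - 3p = p + 3 ⇒ 15 = 4p ⇒ p = 3.75, q = 6.75.
Expenditure moves from 4×6 = 24 to 3.75×6.75 = 25.3125; change = +1.3125.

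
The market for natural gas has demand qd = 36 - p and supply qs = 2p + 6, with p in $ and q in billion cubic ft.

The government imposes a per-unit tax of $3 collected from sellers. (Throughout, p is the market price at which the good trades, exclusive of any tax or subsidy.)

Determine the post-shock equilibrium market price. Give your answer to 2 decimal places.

Solve the original market: 36 - p = 2p + 6, hence p = 10 and q = 26.
Since sellers keep the price net of the tax, the effective supply curve becomes qs = 2p.
Clearing the new market: 36 - p = 2p, so p = 12 and q = 24.

12.00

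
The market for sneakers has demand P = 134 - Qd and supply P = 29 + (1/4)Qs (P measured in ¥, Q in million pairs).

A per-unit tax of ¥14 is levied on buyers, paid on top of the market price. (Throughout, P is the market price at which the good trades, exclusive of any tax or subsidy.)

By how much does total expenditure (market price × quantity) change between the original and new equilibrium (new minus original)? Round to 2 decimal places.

Solve the original market: 134 - P = 4P - 116, hence P = 50 and Q = 84.
Since buyers pay the price plus the tax, the effective demand curve becomes Qd = 120 - P.
Setting them equal: 120 - P = 4P - 116 → 236 = 5P, so P = 47.2 and Q = 72.8.
Expenditure moves from 50×84 = 4200 to 47.2×72.8 = 3436.16; change = -763.84.

-763.84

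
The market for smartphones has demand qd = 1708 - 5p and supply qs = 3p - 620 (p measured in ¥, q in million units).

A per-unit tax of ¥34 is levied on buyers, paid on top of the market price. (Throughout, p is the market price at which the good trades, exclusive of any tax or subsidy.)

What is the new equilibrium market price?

269.75

Solve the original market: 1708 - 5p = 3p - 620, hence p = 291 and q = 253.
Since buyers pay the price plus the tax, the effective demand curve becomes qd = 1538 - 5p.
Setting them equal: 1538 - 5p = 3p - 620 → 2158 = 8p, so p = 269.75 and q = 189.25.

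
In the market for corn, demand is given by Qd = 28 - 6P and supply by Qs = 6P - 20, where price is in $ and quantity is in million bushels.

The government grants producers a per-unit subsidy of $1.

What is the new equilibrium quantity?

Solve the original market: 28 - 6P = 6P - 20, hence P = 4 and Q = 4.
Since sellers receive the price plus the subsidy, the effective supply curve becomes Qs = 6P - 14.
New equilibrium: 28 - 6P = 6P - 14 ⇒ 42 = 12P ⇒ P = 3.5, Q = 7.

7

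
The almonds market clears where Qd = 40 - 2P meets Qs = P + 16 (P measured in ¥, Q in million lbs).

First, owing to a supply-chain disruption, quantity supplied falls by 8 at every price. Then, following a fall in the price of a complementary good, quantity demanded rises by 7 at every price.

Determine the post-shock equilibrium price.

Original equilibrium: 40 - 2P = P + 16 gives 24 = 3P, so P = 8 and Q = 24.
With the change applied: demand Qd = 47 - 2P, supply Qs = P + 8.
Equate the new curves: 47 - 2P = P + 8, giving 39 = 3P, P = 13, Q = 21.

13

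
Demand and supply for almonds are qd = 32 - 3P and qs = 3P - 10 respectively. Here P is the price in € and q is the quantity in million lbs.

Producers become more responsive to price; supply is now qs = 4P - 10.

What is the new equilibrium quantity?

Before the shock: 32 - 3P = 3P - 10 ⇒ 42 = 6P ⇒ P = 7, q = 11.
After the shift, demand is qd = 32 - 3P and supply is qs = 4P - 10.
Clearing the new market: 32 - 3P = 4P - 10, so P = 6 and q = 14.

14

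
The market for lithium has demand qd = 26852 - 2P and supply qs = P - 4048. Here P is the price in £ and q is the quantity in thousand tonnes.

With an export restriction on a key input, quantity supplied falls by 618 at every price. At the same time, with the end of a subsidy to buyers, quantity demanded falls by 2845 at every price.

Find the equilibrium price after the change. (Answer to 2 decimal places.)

Initially, 26852 - 2P = P - 4048, so 30900 = 3P and P = 10300, q = 6252.
With the change applied: demand qd = 24007 - 2P, supply qs = P - 4666.
Equate the new curves: 24007 - 2P = P - 4666, giving 28673 = 3P, P = 28673/3 ≈ 9557.6667, q = 14675/3 ≈ 4891.6667.

9557.67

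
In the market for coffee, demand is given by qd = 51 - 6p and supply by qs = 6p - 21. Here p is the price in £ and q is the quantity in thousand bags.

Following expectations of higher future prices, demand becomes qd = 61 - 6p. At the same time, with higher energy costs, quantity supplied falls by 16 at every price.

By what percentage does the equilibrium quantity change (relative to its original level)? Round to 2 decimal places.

-20.00

Original equilibrium: 51 - 6p = 6p - 21 gives 72 = 12p, so p = 6 and q = 15.
With the change applied: demand qd = 61 - 6p, supply qs = 6p - 37.
Equate the new curves: 61 - 6p = 6p - 37, giving 98 = 12p, p = 49/6 ≈ 8.1667, q = 12.
%Δq = (12 − 15) / 15 × 100 = -20.00%.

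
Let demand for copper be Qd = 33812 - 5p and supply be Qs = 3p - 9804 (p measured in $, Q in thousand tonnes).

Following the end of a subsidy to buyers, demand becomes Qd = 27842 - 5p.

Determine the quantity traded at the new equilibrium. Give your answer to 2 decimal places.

Before the shock: 33812 - 5p = 3p - 9804 ⇒ 43616 = 8p ⇒ p = 5452, Q = 6552.
With the change applied: demand Qd = 27842 - 5p, supply Qs = 3p - 9804.
Setting them equal: 27842 - 5p = 3p - 9804 → 37646 = 8p, so p = 4705.75 and Q = 4313.25.

4313.25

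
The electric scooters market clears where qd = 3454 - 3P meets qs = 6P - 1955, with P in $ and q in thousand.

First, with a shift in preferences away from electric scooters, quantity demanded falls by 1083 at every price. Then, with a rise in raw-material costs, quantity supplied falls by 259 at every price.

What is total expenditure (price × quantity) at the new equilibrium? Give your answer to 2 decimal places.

Solve the original market: 3454 - 3P = 6P - 1955, hence P = 601 and q = 1651.
The shock moves the curves to qd = 2371 - 3P and qs = 6P - 2214.
Clearing the new market: 2371 - 3P = 6P - 2214, so P = 4585/9 ≈ 509.4444 and q = 2528/3 ≈ 842.6667.
New expenditure = 509.4444 × 842.6667 = 429291.85.

429291.85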